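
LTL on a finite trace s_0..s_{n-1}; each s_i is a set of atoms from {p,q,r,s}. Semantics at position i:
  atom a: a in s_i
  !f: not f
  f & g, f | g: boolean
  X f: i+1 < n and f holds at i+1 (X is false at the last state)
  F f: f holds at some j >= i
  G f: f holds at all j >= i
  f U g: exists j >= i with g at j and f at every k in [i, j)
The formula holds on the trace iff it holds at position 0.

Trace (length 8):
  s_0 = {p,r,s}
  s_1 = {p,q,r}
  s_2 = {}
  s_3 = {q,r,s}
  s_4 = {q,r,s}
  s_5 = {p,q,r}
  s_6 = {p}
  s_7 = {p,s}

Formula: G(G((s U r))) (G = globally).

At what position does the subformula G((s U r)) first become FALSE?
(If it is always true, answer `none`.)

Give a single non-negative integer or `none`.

s_0={p,r,s}: G((s U r))=False (s U r)=True s=True r=True
s_1={p,q,r}: G((s U r))=False (s U r)=True s=False r=True
s_2={}: G((s U r))=False (s U r)=False s=False r=False
s_3={q,r,s}: G((s U r))=False (s U r)=True s=True r=True
s_4={q,r,s}: G((s U r))=False (s U r)=True s=True r=True
s_5={p,q,r}: G((s U r))=False (s U r)=True s=False r=True
s_6={p}: G((s U r))=False (s U r)=False s=False r=False
s_7={p,s}: G((s U r))=False (s U r)=False s=True r=False
G(G((s U r))) holds globally = False
First violation at position 0.

Answer: 0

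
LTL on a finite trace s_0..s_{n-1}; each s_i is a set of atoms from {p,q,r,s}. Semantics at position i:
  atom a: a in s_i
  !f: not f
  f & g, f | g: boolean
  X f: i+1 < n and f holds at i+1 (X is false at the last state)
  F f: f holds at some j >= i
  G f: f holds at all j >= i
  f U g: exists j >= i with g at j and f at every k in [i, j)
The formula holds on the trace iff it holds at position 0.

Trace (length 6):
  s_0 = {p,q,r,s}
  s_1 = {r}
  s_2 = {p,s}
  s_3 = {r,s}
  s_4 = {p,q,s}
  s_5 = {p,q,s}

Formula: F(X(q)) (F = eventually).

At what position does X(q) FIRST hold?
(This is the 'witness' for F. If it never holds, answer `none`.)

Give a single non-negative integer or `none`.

s_0={p,q,r,s}: X(q)=False q=True
s_1={r}: X(q)=False q=False
s_2={p,s}: X(q)=False q=False
s_3={r,s}: X(q)=True q=False
s_4={p,q,s}: X(q)=True q=True
s_5={p,q,s}: X(q)=False q=True
F(X(q)) holds; first witness at position 3.

Answer: 3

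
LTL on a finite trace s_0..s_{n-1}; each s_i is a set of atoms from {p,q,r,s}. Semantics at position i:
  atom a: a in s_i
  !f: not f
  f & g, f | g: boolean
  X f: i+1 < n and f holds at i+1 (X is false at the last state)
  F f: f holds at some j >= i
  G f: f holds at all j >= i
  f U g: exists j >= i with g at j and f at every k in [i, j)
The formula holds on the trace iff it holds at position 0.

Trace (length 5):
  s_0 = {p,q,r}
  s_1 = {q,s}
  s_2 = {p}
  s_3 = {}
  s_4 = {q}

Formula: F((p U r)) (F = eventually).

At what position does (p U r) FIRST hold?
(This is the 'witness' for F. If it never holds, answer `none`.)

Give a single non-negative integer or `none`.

s_0={p,q,r}: (p U r)=True p=True r=True
s_1={q,s}: (p U r)=False p=False r=False
s_2={p}: (p U r)=False p=True r=False
s_3={}: (p U r)=False p=False r=False
s_4={q}: (p U r)=False p=False r=False
F((p U r)) holds; first witness at position 0.

Answer: 0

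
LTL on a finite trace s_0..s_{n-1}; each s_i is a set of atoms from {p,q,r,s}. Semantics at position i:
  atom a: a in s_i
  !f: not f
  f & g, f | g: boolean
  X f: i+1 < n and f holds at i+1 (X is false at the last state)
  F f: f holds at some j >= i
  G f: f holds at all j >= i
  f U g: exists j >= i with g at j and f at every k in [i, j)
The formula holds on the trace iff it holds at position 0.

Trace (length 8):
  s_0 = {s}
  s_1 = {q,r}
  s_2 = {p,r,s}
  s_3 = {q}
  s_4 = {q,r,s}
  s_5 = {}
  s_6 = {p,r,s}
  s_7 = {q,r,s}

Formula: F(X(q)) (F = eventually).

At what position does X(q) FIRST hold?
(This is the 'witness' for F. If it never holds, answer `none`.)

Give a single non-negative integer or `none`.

Answer: 0

Derivation:
s_0={s}: X(q)=True q=False
s_1={q,r}: X(q)=False q=True
s_2={p,r,s}: X(q)=True q=False
s_3={q}: X(q)=True q=True
s_4={q,r,s}: X(q)=False q=True
s_5={}: X(q)=False q=False
s_6={p,r,s}: X(q)=True q=False
s_7={q,r,s}: X(q)=False q=True
F(X(q)) holds; first witness at position 0.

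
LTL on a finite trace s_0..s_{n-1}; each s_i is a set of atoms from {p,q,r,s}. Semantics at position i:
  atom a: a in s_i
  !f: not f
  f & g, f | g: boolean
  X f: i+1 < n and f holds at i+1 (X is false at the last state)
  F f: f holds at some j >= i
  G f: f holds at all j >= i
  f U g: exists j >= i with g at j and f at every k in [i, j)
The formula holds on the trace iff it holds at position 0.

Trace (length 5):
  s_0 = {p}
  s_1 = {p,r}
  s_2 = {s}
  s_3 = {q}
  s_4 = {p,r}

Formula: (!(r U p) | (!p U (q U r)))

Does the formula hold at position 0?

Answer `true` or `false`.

s_0={p}: (!(r U p) | (!p U (q U r)))=False !(r U p)=False (r U p)=True r=False p=True (!p U (q U r))=False !p=False (q U r)=False q=False
s_1={p,r}: (!(r U p) | (!p U (q U r)))=True !(r U p)=False (r U p)=True r=True p=True (!p U (q U r))=True !p=False (q U r)=True q=False
s_2={s}: (!(r U p) | (!p U (q U r)))=True !(r U p)=True (r U p)=False r=False p=False (!p U (q U r))=True !p=True (q U r)=False q=False
s_3={q}: (!(r U p) | (!p U (q U r)))=True !(r U p)=True (r U p)=False r=False p=False (!p U (q U r))=True !p=True (q U r)=True q=True
s_4={p,r}: (!(r U p) | (!p U (q U r)))=True !(r U p)=False (r U p)=True r=True p=True (!p U (q U r))=True !p=False (q U r)=True q=False

Answer: false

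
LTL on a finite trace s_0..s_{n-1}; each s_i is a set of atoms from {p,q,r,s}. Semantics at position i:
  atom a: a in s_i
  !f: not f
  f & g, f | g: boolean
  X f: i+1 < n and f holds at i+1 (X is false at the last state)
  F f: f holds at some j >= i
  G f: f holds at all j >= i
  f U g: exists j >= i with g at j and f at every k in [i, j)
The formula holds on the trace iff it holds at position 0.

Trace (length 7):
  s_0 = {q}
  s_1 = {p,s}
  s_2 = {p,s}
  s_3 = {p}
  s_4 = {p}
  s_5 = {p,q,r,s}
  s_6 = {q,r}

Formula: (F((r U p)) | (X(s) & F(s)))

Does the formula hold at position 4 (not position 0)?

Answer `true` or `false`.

Answer: true

Derivation:
s_0={q}: (F((r U p)) | (X(s) & F(s)))=True F((r U p))=True (r U p)=False r=False p=False (X(s) & F(s))=True X(s)=True s=False F(s)=True
s_1={p,s}: (F((r U p)) | (X(s) & F(s)))=True F((r U p))=True (r U p)=True r=False p=True (X(s) & F(s))=True X(s)=True s=True F(s)=True
s_2={p,s}: (F((r U p)) | (X(s) & F(s)))=True F((r U p))=True (r U p)=True r=False p=True (X(s) & F(s))=False X(s)=False s=True F(s)=True
s_3={p}: (F((r U p)) | (X(s) & F(s)))=True F((r U p))=True (r U p)=True r=False p=True (X(s) & F(s))=False X(s)=False s=False F(s)=True
s_4={p}: (F((r U p)) | (X(s) & F(s)))=True F((r U p))=True (r U p)=True r=False p=True (X(s) & F(s))=True X(s)=True s=False F(s)=True
s_5={p,q,r,s}: (F((r U p)) | (X(s) & F(s)))=True F((r U p))=True (r U p)=True r=True p=True (X(s) & F(s))=False X(s)=False s=True F(s)=True
s_6={q,r}: (F((r U p)) | (X(s) & F(s)))=False F((r U p))=False (r U p)=False r=True p=False (X(s) & F(s))=False X(s)=False s=False F(s)=False
Evaluating at position 4: result = True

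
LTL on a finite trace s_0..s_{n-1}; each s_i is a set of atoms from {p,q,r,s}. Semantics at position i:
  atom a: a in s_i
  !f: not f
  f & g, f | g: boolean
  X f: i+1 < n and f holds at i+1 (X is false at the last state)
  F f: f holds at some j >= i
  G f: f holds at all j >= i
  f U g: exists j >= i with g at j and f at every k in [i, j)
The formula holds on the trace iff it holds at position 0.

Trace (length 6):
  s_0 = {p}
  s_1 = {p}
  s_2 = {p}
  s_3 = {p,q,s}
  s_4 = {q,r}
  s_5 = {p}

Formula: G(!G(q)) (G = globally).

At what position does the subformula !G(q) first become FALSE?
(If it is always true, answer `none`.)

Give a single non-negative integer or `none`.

s_0={p}: !G(q)=True G(q)=False q=False
s_1={p}: !G(q)=True G(q)=False q=False
s_2={p}: !G(q)=True G(q)=False q=False
s_3={p,q,s}: !G(q)=True G(q)=False q=True
s_4={q,r}: !G(q)=True G(q)=False q=True
s_5={p}: !G(q)=True G(q)=False q=False
G(!G(q)) holds globally = True
No violation — formula holds at every position.

Answer: none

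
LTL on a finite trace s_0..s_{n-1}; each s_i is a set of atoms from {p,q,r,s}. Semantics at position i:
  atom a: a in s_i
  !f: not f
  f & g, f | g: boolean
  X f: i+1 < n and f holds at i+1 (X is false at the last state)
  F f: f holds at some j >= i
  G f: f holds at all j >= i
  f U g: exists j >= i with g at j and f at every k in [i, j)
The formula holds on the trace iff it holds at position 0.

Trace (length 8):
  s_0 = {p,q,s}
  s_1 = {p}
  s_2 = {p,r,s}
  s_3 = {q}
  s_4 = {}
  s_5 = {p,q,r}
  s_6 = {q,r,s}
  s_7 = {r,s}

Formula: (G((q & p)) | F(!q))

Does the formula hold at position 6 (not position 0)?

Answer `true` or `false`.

s_0={p,q,s}: (G((q & p)) | F(!q))=True G((q & p))=False (q & p)=True q=True p=True F(!q)=True !q=False
s_1={p}: (G((q & p)) | F(!q))=True G((q & p))=False (q & p)=False q=False p=True F(!q)=True !q=True
s_2={p,r,s}: (G((q & p)) | F(!q))=True G((q & p))=False (q & p)=False q=False p=True F(!q)=True !q=True
s_3={q}: (G((q & p)) | F(!q))=True G((q & p))=False (q & p)=False q=True p=False F(!q)=True !q=False
s_4={}: (G((q & p)) | F(!q))=True G((q & p))=False (q & p)=False q=False p=False F(!q)=True !q=True
s_5={p,q,r}: (G((q & p)) | F(!q))=True G((q & p))=False (q & p)=True q=True p=True F(!q)=True !q=False
s_6={q,r,s}: (G((q & p)) | F(!q))=True G((q & p))=False (q & p)=False q=True p=False F(!q)=True !q=False
s_7={r,s}: (G((q & p)) | F(!q))=True G((q & p))=False (q & p)=False q=False p=False F(!q)=True !q=True
Evaluating at position 6: result = True

Answer: true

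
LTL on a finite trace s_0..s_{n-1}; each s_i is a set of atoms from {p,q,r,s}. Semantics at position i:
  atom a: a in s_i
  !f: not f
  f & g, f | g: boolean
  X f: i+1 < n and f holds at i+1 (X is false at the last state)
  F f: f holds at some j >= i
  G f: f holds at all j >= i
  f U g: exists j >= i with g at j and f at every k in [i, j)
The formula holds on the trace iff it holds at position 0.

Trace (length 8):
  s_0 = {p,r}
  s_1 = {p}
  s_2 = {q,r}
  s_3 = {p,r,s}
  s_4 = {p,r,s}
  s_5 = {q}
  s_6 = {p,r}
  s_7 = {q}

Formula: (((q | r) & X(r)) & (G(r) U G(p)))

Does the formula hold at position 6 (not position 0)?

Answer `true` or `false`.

s_0={p,r}: (((q | r) & X(r)) & (G(r) U G(p)))=False ((q | r) & X(r))=False (q | r)=True q=False r=True X(r)=False (G(r) U G(p))=False G(r)=False G(p)=False p=True
s_1={p}: (((q | r) & X(r)) & (G(r) U G(p)))=False ((q | r) & X(r))=False (q | r)=False q=False r=False X(r)=True (G(r) U G(p))=False G(r)=False G(p)=False p=True
s_2={q,r}: (((q | r) & X(r)) & (G(r) U G(p)))=False ((q | r) & X(r))=True (q | r)=True q=True r=True X(r)=True (G(r) U G(p))=False G(r)=False G(p)=False p=False
s_3={p,r,s}: (((q | r) & X(r)) & (G(r) U G(p)))=False ((q | r) & X(r))=True (q | r)=True q=False r=True X(r)=True (G(r) U G(p))=False G(r)=False G(p)=False p=True
s_4={p,r,s}: (((q | r) & X(r)) & (G(r) U G(p)))=False ((q | r) & X(r))=False (q | r)=True q=False r=True X(r)=False (G(r) U G(p))=False G(r)=False G(p)=False p=True
s_5={q}: (((q | r) & X(r)) & (G(r) U G(p)))=False ((q | r) & X(r))=True (q | r)=True q=True r=False X(r)=True (G(r) U G(p))=False G(r)=False G(p)=False p=False
s_6={p,r}: (((q | r) & X(r)) & (G(r) U G(p)))=False ((q | r) & X(r))=False (q | r)=True q=False r=True X(r)=False (G(r) U G(p))=False G(r)=False G(p)=False p=True
s_7={q}: (((q | r) & X(r)) & (G(r) U G(p)))=False ((q | r) & X(r))=False (q | r)=True q=True r=False X(r)=False (G(r) U G(p))=False G(r)=False G(p)=False p=False
Evaluating at position 6: result = False

Answer: false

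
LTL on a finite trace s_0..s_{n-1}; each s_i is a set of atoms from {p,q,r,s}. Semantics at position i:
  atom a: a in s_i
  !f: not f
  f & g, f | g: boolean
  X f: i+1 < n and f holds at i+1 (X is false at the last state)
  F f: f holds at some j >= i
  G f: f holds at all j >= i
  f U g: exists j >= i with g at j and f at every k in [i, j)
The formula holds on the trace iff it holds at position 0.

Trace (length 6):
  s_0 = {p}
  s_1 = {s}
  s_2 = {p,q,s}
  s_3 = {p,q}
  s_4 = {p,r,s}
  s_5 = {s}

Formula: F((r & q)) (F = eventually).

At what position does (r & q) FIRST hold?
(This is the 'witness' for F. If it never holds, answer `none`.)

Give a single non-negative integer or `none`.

s_0={p}: (r & q)=False r=False q=False
s_1={s}: (r & q)=False r=False q=False
s_2={p,q,s}: (r & q)=False r=False q=True
s_3={p,q}: (r & q)=False r=False q=True
s_4={p,r,s}: (r & q)=False r=True q=False
s_5={s}: (r & q)=False r=False q=False
F((r & q)) does not hold (no witness exists).

Answer: none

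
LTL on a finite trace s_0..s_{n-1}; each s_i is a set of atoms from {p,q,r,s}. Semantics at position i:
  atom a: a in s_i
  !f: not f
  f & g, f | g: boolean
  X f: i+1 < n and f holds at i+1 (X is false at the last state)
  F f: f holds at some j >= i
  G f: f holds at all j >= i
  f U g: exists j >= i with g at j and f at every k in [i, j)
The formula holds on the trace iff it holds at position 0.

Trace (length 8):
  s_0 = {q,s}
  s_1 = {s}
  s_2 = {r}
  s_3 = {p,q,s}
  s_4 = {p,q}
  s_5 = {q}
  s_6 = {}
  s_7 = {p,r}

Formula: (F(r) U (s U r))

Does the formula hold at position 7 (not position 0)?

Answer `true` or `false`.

s_0={q,s}: (F(r) U (s U r))=True F(r)=True r=False (s U r)=True s=True
s_1={s}: (F(r) U (s U r))=True F(r)=True r=False (s U r)=True s=True
s_2={r}: (F(r) U (s U r))=True F(r)=True r=True (s U r)=True s=False
s_3={p,q,s}: (F(r) U (s U r))=True F(r)=True r=False (s U r)=False s=True
s_4={p,q}: (F(r) U (s U r))=True F(r)=True r=False (s U r)=False s=False
s_5={q}: (F(r) U (s U r))=True F(r)=True r=False (s U r)=False s=False
s_6={}: (F(r) U (s U r))=True F(r)=True r=False (s U r)=False s=False
s_7={p,r}: (F(r) U (s U r))=True F(r)=True r=True (s U r)=True s=False
Evaluating at position 7: result = True

Answer: true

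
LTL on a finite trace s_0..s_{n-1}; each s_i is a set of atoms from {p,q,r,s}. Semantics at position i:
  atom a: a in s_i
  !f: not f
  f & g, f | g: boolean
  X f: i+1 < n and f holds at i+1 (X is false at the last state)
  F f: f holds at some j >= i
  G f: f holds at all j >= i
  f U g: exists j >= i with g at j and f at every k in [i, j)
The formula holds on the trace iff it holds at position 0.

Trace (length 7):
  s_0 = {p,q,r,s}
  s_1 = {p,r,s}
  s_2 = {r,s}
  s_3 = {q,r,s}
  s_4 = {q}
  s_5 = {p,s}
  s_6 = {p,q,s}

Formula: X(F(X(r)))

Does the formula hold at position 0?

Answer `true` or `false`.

Answer: true

Derivation:
s_0={p,q,r,s}: X(F(X(r)))=True F(X(r))=True X(r)=True r=True
s_1={p,r,s}: X(F(X(r)))=True F(X(r))=True X(r)=True r=True
s_2={r,s}: X(F(X(r)))=False F(X(r))=True X(r)=True r=True
s_3={q,r,s}: X(F(X(r)))=False F(X(r))=False X(r)=False r=True
s_4={q}: X(F(X(r)))=False F(X(r))=False X(r)=False r=False
s_5={p,s}: X(F(X(r)))=False F(X(r))=False X(r)=False r=False
s_6={p,q,s}: X(F(X(r)))=False F(X(r))=False X(r)=False r=False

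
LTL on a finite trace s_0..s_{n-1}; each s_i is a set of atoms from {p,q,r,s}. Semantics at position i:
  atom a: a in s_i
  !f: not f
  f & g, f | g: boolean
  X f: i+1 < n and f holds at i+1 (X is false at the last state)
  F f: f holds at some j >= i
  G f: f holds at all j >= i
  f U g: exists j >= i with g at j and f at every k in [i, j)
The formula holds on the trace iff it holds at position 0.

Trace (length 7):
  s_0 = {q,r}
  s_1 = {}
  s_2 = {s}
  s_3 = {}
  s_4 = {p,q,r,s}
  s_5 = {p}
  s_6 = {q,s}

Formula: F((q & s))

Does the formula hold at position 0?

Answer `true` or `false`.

Answer: true

Derivation:
s_0={q,r}: F((q & s))=True (q & s)=False q=True s=False
s_1={}: F((q & s))=True (q & s)=False q=False s=False
s_2={s}: F((q & s))=True (q & s)=False q=False s=True
s_3={}: F((q & s))=True (q & s)=False q=False s=False
s_4={p,q,r,s}: F((q & s))=True (q & s)=True q=True s=True
s_5={p}: F((q & s))=True (q & s)=False q=False s=False
s_6={q,s}: F((q & s))=True (q & s)=True q=True s=True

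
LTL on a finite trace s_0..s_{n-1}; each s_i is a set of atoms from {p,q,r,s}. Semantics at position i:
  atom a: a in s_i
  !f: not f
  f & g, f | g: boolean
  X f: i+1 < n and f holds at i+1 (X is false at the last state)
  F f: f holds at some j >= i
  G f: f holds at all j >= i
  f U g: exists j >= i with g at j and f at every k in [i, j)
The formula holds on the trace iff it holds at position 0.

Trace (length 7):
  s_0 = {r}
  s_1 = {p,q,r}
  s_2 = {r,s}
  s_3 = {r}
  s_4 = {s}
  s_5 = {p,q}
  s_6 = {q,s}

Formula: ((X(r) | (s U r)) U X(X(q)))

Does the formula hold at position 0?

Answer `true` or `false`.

s_0={r}: ((X(r) | (s U r)) U X(X(q)))=True (X(r) | (s U r))=True X(r)=True r=True (s U r)=True s=False X(X(q))=False X(q)=True q=False
s_1={p,q,r}: ((X(r) | (s U r)) U X(X(q)))=True (X(r) | (s U r))=True X(r)=True r=True (s U r)=True s=False X(X(q))=False X(q)=False q=True
s_2={r,s}: ((X(r) | (s U r)) U X(X(q)))=True (X(r) | (s U r))=True X(r)=True r=True (s U r)=True s=True X(X(q))=False X(q)=False q=False
s_3={r}: ((X(r) | (s U r)) U X(X(q)))=True (X(r) | (s U r))=True X(r)=False r=True (s U r)=True s=False X(X(q))=True X(q)=False q=False
s_4={s}: ((X(r) | (s U r)) U X(X(q)))=True (X(r) | (s U r))=False X(r)=False r=False (s U r)=False s=True X(X(q))=True X(q)=True q=False
s_5={p,q}: ((X(r) | (s U r)) U X(X(q)))=False (X(r) | (s U r))=False X(r)=False r=False (s U r)=False s=False X(X(q))=False X(q)=True q=True
s_6={q,s}: ((X(r) | (s U r)) U X(X(q)))=False (X(r) | (s U r))=False X(r)=False r=False (s U r)=False s=True X(X(q))=False X(q)=False q=True

Answer: true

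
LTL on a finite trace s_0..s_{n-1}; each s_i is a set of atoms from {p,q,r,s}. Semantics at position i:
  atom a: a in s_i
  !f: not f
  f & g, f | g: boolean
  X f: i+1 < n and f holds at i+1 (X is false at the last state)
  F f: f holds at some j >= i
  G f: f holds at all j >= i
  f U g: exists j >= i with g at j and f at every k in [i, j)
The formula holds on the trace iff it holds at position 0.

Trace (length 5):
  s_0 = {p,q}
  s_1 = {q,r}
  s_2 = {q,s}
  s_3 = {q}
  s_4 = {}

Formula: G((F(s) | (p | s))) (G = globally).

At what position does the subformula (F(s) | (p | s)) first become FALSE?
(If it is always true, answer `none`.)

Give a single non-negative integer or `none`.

Answer: 3

Derivation:
s_0={p,q}: (F(s) | (p | s))=True F(s)=True s=False (p | s)=True p=True
s_1={q,r}: (F(s) | (p | s))=True F(s)=True s=False (p | s)=False p=False
s_2={q,s}: (F(s) | (p | s))=True F(s)=True s=True (p | s)=True p=False
s_3={q}: (F(s) | (p | s))=False F(s)=False s=False (p | s)=False p=False
s_4={}: (F(s) | (p | s))=False F(s)=False s=False (p | s)=False p=False
G((F(s) | (p | s))) holds globally = False
First violation at position 3.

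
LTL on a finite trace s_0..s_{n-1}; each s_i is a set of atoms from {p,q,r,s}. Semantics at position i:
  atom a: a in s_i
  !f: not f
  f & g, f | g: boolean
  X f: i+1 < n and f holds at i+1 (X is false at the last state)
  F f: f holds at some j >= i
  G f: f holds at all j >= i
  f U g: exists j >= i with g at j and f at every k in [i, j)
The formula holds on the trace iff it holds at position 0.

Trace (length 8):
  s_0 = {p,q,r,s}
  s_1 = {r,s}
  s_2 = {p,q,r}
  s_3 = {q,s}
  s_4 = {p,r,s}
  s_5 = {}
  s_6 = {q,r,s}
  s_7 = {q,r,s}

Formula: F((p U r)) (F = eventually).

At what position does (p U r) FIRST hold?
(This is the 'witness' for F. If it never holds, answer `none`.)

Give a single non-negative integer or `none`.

Answer: 0

Derivation:
s_0={p,q,r,s}: (p U r)=True p=True r=True
s_1={r,s}: (p U r)=True p=False r=True
s_2={p,q,r}: (p U r)=True p=True r=True
s_3={q,s}: (p U r)=False p=False r=False
s_4={p,r,s}: (p U r)=True p=True r=True
s_5={}: (p U r)=False p=False r=False
s_6={q,r,s}: (p U r)=True p=False r=True
s_7={q,r,s}: (p U r)=True p=False r=True
F((p U r)) holds; first witness at position 0.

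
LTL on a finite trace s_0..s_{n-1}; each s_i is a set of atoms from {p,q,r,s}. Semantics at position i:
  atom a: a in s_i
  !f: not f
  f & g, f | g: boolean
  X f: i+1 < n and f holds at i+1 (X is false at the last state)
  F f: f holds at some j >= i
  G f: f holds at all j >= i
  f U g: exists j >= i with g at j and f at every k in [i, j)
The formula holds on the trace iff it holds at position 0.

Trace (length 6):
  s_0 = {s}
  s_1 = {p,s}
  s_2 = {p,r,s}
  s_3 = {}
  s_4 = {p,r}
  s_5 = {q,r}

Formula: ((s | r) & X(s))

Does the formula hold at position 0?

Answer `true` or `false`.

s_0={s}: ((s | r) & X(s))=True (s | r)=True s=True r=False X(s)=True
s_1={p,s}: ((s | r) & X(s))=True (s | r)=True s=True r=False X(s)=True
s_2={p,r,s}: ((s | r) & X(s))=False (s | r)=True s=True r=True X(s)=False
s_3={}: ((s | r) & X(s))=False (s | r)=False s=False r=False X(s)=False
s_4={p,r}: ((s | r) & X(s))=False (s | r)=True s=False r=True X(s)=False
s_5={q,r}: ((s | r) & X(s))=False (s | r)=True s=False r=True X(s)=False

Answer: true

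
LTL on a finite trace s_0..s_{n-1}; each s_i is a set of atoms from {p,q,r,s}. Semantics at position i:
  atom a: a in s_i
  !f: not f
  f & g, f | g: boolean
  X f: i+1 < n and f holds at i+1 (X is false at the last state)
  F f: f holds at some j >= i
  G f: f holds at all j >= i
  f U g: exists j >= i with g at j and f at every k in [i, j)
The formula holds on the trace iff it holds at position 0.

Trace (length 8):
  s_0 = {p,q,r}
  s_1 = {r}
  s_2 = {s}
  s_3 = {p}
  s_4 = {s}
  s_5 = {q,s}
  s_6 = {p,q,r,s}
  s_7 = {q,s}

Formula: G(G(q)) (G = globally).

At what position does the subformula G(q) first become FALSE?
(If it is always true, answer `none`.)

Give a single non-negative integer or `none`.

s_0={p,q,r}: G(q)=False q=True
s_1={r}: G(q)=False q=False
s_2={s}: G(q)=False q=False
s_3={p}: G(q)=False q=False
s_4={s}: G(q)=False q=False
s_5={q,s}: G(q)=True q=True
s_6={p,q,r,s}: G(q)=True q=True
s_7={q,s}: G(q)=True q=True
G(G(q)) holds globally = False
First violation at position 0.

Answer: 0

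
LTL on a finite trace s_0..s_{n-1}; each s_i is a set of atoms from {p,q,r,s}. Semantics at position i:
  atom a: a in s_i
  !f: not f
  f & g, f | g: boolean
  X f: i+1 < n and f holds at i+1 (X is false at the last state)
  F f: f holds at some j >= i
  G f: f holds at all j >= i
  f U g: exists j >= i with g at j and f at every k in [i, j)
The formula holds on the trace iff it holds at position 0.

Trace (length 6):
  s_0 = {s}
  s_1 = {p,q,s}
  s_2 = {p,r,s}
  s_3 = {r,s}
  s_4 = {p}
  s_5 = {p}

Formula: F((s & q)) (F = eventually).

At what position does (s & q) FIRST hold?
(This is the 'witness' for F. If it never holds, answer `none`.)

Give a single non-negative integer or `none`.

Answer: 1

Derivation:
s_0={s}: (s & q)=False s=True q=False
s_1={p,q,s}: (s & q)=True s=True q=True
s_2={p,r,s}: (s & q)=False s=True q=False
s_3={r,s}: (s & q)=False s=True q=False
s_4={p}: (s & q)=False s=False q=False
s_5={p}: (s & q)=False s=False q=False
F((s & q)) holds; first witness at position 1.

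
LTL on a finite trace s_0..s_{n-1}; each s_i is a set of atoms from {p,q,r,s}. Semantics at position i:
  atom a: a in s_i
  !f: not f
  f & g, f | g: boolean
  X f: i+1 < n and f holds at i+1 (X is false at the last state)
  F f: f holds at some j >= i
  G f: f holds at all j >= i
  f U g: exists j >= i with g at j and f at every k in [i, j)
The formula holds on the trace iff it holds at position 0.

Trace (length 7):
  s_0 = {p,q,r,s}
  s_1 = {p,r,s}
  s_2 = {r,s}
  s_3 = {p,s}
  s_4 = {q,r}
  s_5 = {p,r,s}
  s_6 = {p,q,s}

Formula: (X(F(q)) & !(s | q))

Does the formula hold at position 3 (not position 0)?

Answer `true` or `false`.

Answer: false

Derivation:
s_0={p,q,r,s}: (X(F(q)) & !(s | q))=False X(F(q))=True F(q)=True q=True !(s | q)=False (s | q)=True s=True
s_1={p,r,s}: (X(F(q)) & !(s | q))=False X(F(q))=True F(q)=True q=False !(s | q)=False (s | q)=True s=True
s_2={r,s}: (X(F(q)) & !(s | q))=False X(F(q))=True F(q)=True q=False !(s | q)=False (s | q)=True s=True
s_3={p,s}: (X(F(q)) & !(s | q))=False X(F(q))=True F(q)=True q=False !(s | q)=False (s | q)=True s=True
s_4={q,r}: (X(F(q)) & !(s | q))=False X(F(q))=True F(q)=True q=True !(s | q)=False (s | q)=True s=False
s_5={p,r,s}: (X(F(q)) & !(s | q))=False X(F(q))=True F(q)=True q=False !(s | q)=False (s | q)=True s=True
s_6={p,q,s}: (X(F(q)) & !(s | q))=False X(F(q))=False F(q)=True q=True !(s | q)=False (s | q)=True s=True
Evaluating at position 3: result = False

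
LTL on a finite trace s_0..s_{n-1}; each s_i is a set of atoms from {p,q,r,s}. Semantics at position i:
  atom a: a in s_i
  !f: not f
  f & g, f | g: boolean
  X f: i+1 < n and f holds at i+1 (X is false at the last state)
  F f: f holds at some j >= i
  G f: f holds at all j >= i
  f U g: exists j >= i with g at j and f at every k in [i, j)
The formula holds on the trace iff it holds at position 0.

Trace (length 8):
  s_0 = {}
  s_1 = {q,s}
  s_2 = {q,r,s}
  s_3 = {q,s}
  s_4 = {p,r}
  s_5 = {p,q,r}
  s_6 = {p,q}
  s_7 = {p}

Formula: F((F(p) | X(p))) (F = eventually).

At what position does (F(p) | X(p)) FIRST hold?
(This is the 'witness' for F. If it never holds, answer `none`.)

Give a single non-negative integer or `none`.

s_0={}: (F(p) | X(p))=True F(p)=True p=False X(p)=False
s_1={q,s}: (F(p) | X(p))=True F(p)=True p=False X(p)=False
s_2={q,r,s}: (F(p) | X(p))=True F(p)=True p=False X(p)=False
s_3={q,s}: (F(p) | X(p))=True F(p)=True p=False X(p)=True
s_4={p,r}: (F(p) | X(p))=True F(p)=True p=True X(p)=True
s_5={p,q,r}: (F(p) | X(p))=True F(p)=True p=True X(p)=True
s_6={p,q}: (F(p) | X(p))=True F(p)=True p=True X(p)=True
s_7={p}: (F(p) | X(p))=True F(p)=True p=True X(p)=False
F((F(p) | X(p))) holds; first witness at position 0.

Answer: 0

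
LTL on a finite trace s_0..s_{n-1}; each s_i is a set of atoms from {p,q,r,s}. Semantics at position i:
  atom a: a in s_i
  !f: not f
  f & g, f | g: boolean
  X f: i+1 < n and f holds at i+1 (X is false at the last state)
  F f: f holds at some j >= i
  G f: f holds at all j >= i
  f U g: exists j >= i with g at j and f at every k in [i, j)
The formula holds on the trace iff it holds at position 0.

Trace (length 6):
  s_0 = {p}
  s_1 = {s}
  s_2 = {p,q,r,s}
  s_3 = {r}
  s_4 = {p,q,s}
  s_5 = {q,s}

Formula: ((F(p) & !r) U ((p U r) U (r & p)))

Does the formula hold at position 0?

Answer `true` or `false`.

s_0={p}: ((F(p) & !r) U ((p U r) U (r & p)))=True (F(p) & !r)=True F(p)=True p=True !r=True r=False ((p U r) U (r & p))=False (p U r)=False (r & p)=False
s_1={s}: ((F(p) & !r) U ((p U r) U (r & p)))=True (F(p) & !r)=True F(p)=True p=False !r=True r=False ((p U r) U (r & p))=False (p U r)=False (r & p)=False
s_2={p,q,r,s}: ((F(p) & !r) U ((p U r) U (r & p)))=True (F(p) & !r)=False F(p)=True p=True !r=False r=True ((p U r) U (r & p))=True (p U r)=True (r & p)=True
s_3={r}: ((F(p) & !r) U ((p U r) U (r & p)))=False (F(p) & !r)=False F(p)=True p=False !r=False r=True ((p U r) U (r & p))=False (p U r)=True (r & p)=False
s_4={p,q,s}: ((F(p) & !r) U ((p U r) U (r & p)))=False (F(p) & !r)=True F(p)=True p=True !r=True r=False ((p U r) U (r & p))=False (p U r)=False (r & p)=False
s_5={q,s}: ((F(p) & !r) U ((p U r) U (r & p)))=False (F(p) & !r)=False F(p)=False p=False !r=True r=False ((p U r) U (r & p))=False (p U r)=False (r & p)=False

Answer: true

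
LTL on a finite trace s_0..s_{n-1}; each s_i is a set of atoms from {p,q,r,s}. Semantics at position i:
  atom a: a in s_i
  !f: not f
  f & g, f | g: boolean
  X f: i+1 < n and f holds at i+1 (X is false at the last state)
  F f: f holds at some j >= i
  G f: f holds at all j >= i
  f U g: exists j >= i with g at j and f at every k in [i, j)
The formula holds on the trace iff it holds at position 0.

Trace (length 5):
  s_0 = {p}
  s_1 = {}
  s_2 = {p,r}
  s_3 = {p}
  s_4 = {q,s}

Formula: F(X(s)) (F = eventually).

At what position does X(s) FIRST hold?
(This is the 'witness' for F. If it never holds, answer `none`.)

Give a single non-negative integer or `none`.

Answer: 3

Derivation:
s_0={p}: X(s)=False s=False
s_1={}: X(s)=False s=False
s_2={p,r}: X(s)=False s=False
s_3={p}: X(s)=True s=False
s_4={q,s}: X(s)=False s=True
F(X(s)) holds; first witness at position 3.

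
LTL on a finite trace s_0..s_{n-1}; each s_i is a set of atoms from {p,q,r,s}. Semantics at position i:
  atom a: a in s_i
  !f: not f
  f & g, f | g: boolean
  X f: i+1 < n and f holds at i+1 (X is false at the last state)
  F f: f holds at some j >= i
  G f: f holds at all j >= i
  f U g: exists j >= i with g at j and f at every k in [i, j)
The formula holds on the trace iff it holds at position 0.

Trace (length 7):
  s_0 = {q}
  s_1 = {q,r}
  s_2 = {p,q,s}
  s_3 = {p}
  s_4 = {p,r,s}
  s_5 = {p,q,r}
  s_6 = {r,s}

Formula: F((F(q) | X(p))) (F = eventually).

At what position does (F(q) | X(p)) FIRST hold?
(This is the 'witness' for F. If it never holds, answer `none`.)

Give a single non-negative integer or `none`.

Answer: 0

Derivation:
s_0={q}: (F(q) | X(p))=True F(q)=True q=True X(p)=False p=False
s_1={q,r}: (F(q) | X(p))=True F(q)=True q=True X(p)=True p=False
s_2={p,q,s}: (F(q) | X(p))=True F(q)=True q=True X(p)=True p=True
s_3={p}: (F(q) | X(p))=True F(q)=True q=False X(p)=True p=True
s_4={p,r,s}: (F(q) | X(p))=True F(q)=True q=False X(p)=True p=True
s_5={p,q,r}: (F(q) | X(p))=True F(q)=True q=True X(p)=False p=True
s_6={r,s}: (F(q) | X(p))=False F(q)=False q=False X(p)=False p=False
F((F(q) | X(p))) holds; first witness at position 0.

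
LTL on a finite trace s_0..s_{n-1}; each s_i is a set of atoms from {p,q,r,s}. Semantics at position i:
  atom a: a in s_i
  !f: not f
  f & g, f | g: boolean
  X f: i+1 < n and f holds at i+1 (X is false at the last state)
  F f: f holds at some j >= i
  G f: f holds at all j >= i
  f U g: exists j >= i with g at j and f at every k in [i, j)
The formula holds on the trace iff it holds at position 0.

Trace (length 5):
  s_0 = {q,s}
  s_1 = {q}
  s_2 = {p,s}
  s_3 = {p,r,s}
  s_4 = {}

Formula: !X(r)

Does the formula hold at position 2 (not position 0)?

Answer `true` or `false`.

Answer: false

Derivation:
s_0={q,s}: !X(r)=True X(r)=False r=False
s_1={q}: !X(r)=True X(r)=False r=False
s_2={p,s}: !X(r)=False X(r)=True r=False
s_3={p,r,s}: !X(r)=True X(r)=False r=True
s_4={}: !X(r)=True X(r)=False r=False
Evaluating at position 2: result = False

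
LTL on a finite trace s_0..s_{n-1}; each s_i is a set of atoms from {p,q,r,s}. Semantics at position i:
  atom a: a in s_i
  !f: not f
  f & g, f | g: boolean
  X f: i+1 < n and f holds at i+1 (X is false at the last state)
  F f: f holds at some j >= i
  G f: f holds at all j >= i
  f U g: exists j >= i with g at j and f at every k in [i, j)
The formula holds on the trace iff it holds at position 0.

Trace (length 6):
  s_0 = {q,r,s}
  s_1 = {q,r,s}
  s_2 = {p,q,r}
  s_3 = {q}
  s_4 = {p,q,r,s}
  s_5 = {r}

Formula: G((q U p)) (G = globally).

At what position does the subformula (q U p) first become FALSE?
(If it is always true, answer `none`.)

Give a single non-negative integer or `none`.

Answer: 5

Derivation:
s_0={q,r,s}: (q U p)=True q=True p=False
s_1={q,r,s}: (q U p)=True q=True p=False
s_2={p,q,r}: (q U p)=True q=True p=True
s_3={q}: (q U p)=True q=True p=False
s_4={p,q,r,s}: (q U p)=True q=True p=True
s_5={r}: (q U p)=False q=False p=False
G((q U p)) holds globally = False
First violation at position 5.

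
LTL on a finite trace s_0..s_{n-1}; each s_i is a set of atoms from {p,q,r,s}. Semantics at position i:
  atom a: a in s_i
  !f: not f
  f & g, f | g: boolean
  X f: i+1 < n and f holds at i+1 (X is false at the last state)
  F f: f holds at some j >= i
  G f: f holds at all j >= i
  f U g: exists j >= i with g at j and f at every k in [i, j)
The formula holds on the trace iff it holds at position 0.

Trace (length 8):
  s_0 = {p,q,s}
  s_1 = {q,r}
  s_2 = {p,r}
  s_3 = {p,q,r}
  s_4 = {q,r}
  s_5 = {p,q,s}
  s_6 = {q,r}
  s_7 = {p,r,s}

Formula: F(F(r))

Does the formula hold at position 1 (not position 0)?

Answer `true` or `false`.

Answer: true

Derivation:
s_0={p,q,s}: F(F(r))=True F(r)=True r=False
s_1={q,r}: F(F(r))=True F(r)=True r=True
s_2={p,r}: F(F(r))=True F(r)=True r=True
s_3={p,q,r}: F(F(r))=True F(r)=True r=True
s_4={q,r}: F(F(r))=True F(r)=True r=True
s_5={p,q,s}: F(F(r))=True F(r)=True r=False
s_6={q,r}: F(F(r))=True F(r)=True r=True
s_7={p,r,s}: F(F(r))=True F(r)=True r=True
Evaluating at position 1: result = True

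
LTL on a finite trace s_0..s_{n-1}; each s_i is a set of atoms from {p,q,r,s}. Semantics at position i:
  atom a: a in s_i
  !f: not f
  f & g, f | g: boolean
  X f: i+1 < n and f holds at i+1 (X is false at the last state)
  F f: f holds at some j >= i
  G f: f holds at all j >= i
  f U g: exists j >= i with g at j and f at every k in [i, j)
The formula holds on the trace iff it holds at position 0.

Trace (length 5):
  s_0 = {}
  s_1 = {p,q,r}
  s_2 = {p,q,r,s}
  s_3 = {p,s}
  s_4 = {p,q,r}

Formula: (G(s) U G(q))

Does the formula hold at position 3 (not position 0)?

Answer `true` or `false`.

s_0={}: (G(s) U G(q))=False G(s)=False s=False G(q)=False q=False
s_1={p,q,r}: (G(s) U G(q))=False G(s)=False s=False G(q)=False q=True
s_2={p,q,r,s}: (G(s) U G(q))=False G(s)=False s=True G(q)=False q=True
s_3={p,s}: (G(s) U G(q))=False G(s)=False s=True G(q)=False q=False
s_4={p,q,r}: (G(s) U G(q))=True G(s)=False s=False G(q)=True q=True
Evaluating at position 3: result = False

Answer: false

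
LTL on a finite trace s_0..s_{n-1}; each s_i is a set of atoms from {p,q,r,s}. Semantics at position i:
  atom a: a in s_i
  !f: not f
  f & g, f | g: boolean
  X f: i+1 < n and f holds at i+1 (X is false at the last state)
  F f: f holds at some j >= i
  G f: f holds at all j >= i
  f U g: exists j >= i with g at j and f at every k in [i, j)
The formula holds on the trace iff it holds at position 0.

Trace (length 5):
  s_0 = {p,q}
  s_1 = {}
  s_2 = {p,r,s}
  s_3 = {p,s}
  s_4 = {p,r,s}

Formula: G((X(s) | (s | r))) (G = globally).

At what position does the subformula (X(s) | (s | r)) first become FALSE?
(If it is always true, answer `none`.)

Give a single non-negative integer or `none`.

Answer: 0

Derivation:
s_0={p,q}: (X(s) | (s | r))=False X(s)=False s=False (s | r)=False r=False
s_1={}: (X(s) | (s | r))=True X(s)=True s=False (s | r)=False r=False
s_2={p,r,s}: (X(s) | (s | r))=True X(s)=True s=True (s | r)=True r=True
s_3={p,s}: (X(s) | (s | r))=True X(s)=True s=True (s | r)=True r=False
s_4={p,r,s}: (X(s) | (s | r))=True X(s)=False s=True (s | r)=True r=True
G((X(s) | (s | r))) holds globally = False
First violation at position 0.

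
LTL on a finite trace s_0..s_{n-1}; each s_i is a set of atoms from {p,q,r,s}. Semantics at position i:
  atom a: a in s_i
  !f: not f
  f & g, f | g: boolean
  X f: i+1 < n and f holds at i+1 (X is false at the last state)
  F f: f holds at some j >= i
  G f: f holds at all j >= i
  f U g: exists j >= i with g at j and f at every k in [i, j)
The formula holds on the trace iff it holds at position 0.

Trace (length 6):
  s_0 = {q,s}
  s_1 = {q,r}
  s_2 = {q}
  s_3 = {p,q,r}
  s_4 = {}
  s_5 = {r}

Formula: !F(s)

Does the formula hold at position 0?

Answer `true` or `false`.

Answer: false

Derivation:
s_0={q,s}: !F(s)=False F(s)=True s=True
s_1={q,r}: !F(s)=True F(s)=False s=False
s_2={q}: !F(s)=True F(s)=False s=False
s_3={p,q,r}: !F(s)=True F(s)=False s=False
s_4={}: !F(s)=True F(s)=False s=False
s_5={r}: !F(s)=True F(s)=False s=False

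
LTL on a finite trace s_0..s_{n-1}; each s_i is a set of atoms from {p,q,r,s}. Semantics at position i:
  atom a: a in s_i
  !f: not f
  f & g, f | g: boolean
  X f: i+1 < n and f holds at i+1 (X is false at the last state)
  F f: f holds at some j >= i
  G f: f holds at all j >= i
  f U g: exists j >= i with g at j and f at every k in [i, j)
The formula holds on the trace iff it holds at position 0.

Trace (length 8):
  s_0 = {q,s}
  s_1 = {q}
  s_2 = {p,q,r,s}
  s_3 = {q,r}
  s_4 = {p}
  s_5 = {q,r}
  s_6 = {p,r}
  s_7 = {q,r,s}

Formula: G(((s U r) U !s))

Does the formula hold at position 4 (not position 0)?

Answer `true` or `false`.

s_0={q,s}: G(((s U r) U !s))=False ((s U r) U !s)=False (s U r)=False s=True r=False !s=False
s_1={q}: G(((s U r) U !s))=False ((s U r) U !s)=True (s U r)=False s=False r=False !s=True
s_2={p,q,r,s}: G(((s U r) U !s))=False ((s U r) U !s)=True (s U r)=True s=True r=True !s=False
s_3={q,r}: G(((s U r) U !s))=False ((s U r) U !s)=True (s U r)=True s=False r=True !s=True
s_4={p}: G(((s U r) U !s))=False ((s U r) U !s)=True (s U r)=False s=False r=False !s=True
s_5={q,r}: G(((s U r) U !s))=False ((s U r) U !s)=True (s U r)=True s=False r=True !s=True
s_6={p,r}: G(((s U r) U !s))=False ((s U r) U !s)=True (s U r)=True s=False r=True !s=True
s_7={q,r,s}: G(((s U r) U !s))=False ((s U r) U !s)=False (s U r)=True s=True r=True !s=False
Evaluating at position 4: result = False

Answer: false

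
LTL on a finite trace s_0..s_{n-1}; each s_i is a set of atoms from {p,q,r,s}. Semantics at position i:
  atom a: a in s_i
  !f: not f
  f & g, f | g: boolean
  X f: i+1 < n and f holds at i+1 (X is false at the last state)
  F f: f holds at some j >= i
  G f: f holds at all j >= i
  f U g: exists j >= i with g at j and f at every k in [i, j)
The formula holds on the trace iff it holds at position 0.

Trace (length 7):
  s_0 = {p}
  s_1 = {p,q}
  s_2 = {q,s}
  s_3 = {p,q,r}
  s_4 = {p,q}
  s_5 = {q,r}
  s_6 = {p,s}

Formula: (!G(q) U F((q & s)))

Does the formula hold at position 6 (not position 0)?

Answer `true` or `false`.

s_0={p}: (!G(q) U F((q & s)))=True !G(q)=True G(q)=False q=False F((q & s))=True (q & s)=False s=False
s_1={p,q}: (!G(q) U F((q & s)))=True !G(q)=True G(q)=False q=True F((q & s))=True (q & s)=False s=False
s_2={q,s}: (!G(q) U F((q & s)))=True !G(q)=True G(q)=False q=True F((q & s))=True (q & s)=True s=True
s_3={p,q,r}: (!G(q) U F((q & s)))=False !G(q)=True G(q)=False q=True F((q & s))=False (q & s)=False s=False
s_4={p,q}: (!G(q) U F((q & s)))=False !G(q)=True G(q)=False q=True F((q & s))=False (q & s)=False s=False
s_5={q,r}: (!G(q) U F((q & s)))=False !G(q)=True G(q)=False q=True F((q & s))=False (q & s)=False s=False
s_6={p,s}: (!G(q) U F((q & s)))=False !G(q)=True G(q)=False q=False F((q & s))=False (q & s)=False s=True
Evaluating at position 6: result = False

Answer: false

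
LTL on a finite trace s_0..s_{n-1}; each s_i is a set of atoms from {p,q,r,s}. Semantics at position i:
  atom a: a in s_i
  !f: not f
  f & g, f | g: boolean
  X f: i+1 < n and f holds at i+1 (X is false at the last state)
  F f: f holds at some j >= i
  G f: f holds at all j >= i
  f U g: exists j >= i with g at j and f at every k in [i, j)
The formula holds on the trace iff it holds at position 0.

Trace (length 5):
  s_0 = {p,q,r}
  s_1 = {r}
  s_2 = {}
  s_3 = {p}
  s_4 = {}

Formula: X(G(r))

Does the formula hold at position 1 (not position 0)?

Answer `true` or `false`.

Answer: false

Derivation:
s_0={p,q,r}: X(G(r))=False G(r)=False r=True
s_1={r}: X(G(r))=False G(r)=False r=True
s_2={}: X(G(r))=False G(r)=False r=False
s_3={p}: X(G(r))=False G(r)=False r=False
s_4={}: X(G(r))=False G(r)=False r=False
Evaluating at position 1: result = False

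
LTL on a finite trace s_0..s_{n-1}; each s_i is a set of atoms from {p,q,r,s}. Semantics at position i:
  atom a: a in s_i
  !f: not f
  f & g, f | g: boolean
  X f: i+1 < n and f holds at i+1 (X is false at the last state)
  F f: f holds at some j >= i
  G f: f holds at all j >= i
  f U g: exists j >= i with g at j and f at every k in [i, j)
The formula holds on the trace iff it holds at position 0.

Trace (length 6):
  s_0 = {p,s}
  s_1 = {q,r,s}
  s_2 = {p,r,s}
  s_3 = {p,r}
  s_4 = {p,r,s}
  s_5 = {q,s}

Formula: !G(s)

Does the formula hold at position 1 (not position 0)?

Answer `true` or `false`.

Answer: true

Derivation:
s_0={p,s}: !G(s)=True G(s)=False s=True
s_1={q,r,s}: !G(s)=True G(s)=False s=True
s_2={p,r,s}: !G(s)=True G(s)=False s=True
s_3={p,r}: !G(s)=True G(s)=False s=False
s_4={p,r,s}: !G(s)=False G(s)=True s=True
s_5={q,s}: !G(s)=False G(s)=True s=True
Evaluating at position 1: result = True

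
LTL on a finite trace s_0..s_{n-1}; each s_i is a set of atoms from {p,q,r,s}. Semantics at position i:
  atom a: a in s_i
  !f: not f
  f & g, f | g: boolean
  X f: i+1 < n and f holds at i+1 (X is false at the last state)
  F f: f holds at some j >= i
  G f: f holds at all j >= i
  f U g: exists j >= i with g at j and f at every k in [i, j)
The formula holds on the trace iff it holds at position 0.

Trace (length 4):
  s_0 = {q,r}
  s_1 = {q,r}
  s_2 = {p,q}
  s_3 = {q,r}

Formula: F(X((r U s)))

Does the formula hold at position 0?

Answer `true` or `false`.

s_0={q,r}: F(X((r U s)))=False X((r U s))=False (r U s)=False r=True s=False
s_1={q,r}: F(X((r U s)))=False X((r U s))=False (r U s)=False r=True s=False
s_2={p,q}: F(X((r U s)))=False X((r U s))=False (r U s)=False r=False s=False
s_3={q,r}: F(X((r U s)))=False X((r U s))=False (r U s)=False r=True s=False

Answer: false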